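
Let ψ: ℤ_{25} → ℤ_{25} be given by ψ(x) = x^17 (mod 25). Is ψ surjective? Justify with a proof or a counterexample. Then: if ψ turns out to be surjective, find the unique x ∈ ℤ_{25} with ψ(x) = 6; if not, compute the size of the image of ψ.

ψ(0) = 0^17 = 0.
ψ(5): Repeated squaring mod 25: 5^1 ≡ 5, 5^2 ≡ 5² = 25 ≡ 0, 5^4 ≡ 0² = 0, 5^8 ≡ 0² = 0, 5^16 ≡ 0² = 0. Since 17 = 16 + 1, 5^17 ≡ 0·5: 0·5 = 0. So 5^17 ≡ 0 (mod 25).
So ψ(0) = ψ(5) = 0 while 0 ≠ 5, so ψ is not injective.
A non-injective map from the 25-element set ℤ_{25} to itself takes at most 24 distinct values, so it cannot be surjective. Therefore ψ is not surjective.
Since ψ is not surjective, we determine |image(ψ)|. Computing x^17 mod 25 for each x (by repeated squaring, reducing mod 25 at every step), the values ψ(0), ψ(1), …, ψ(24) are: 0, 1, 22, 13, 9, 0, 11, 7, 23, 19, 0, 21, 17, 8, 4, 0, 6, 2, 18, 14, 0, 16, 12, 3, 24.
The distinct values are {0, 1, 2, 3, 4, 6, 7, 8, 9, 11, 12, 13, 14, 16, 17, 18, 19, 21, 22, 23, 24}; there are 21 of them.

21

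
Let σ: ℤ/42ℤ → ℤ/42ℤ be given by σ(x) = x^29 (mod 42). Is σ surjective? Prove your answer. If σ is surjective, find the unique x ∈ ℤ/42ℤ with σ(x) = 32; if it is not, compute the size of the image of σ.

Computing x^29 mod 42 for each x (by repeated squaring, reducing mod 42 at every step), the values σ(0), σ(1), …, σ(41) are: 0, 1, 32, 33, 16, 17, 6, 7, 8, 39, 40, 23, 24, 13, 14, 15, 4, 5, 30, 31, 20, 21, 22, 11, 12, 37, 38, 27, 28, 29, 18, 19, 2, 3, 34, 35, 36, 25, 26, 9, 10, 41.
Every element of ℤ/42ℤ appears exactly once in this list, so σ is a bijection, and in particular surjective.
Since σ is surjective, we read off the preimage of 32 from the same table: σ(2) = 32, so σ⁻¹(32) = 2.

2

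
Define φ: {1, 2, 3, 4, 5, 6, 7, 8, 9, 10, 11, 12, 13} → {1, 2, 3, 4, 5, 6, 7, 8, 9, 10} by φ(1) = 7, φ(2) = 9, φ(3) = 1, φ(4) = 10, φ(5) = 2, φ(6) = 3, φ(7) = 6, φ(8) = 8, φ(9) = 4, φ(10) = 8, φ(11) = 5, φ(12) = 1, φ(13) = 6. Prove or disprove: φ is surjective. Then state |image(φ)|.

10

Every element of the codomain has a preimage: 1 = φ(3), 2 = φ(5), 3 = φ(6), 4 = φ(9), 5 = φ(11), 6 = φ(7), 7 = φ(1), 8 = φ(8), 9 = φ(2), 10 = φ(4).
Therefore φ is surjective.
The image of φ is {1, 2, 3, 4, 5, 6, 7, 8, 9, 10}, which has 10 elements.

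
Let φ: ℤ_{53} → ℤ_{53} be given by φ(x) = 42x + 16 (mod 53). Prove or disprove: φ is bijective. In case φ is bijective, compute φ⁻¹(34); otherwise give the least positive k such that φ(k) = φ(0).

If φ(x_1) = φ(x_2), then 42x_1 ≡ 42x_2 (mod 53). Because gcd(42, 53) = 1, we may cancel 42 to get x_1 ≡ x_2 (mod 53).
We now compute 42⁻¹ mod 53 explicitly. Euclid's algorithm: 53 = 1·42 + 11, 42 = 3·11 + 9, 11 = 1·9 + 2, 9 = 4·2 + 1; back-substituting gives 1 = 24·42 − 19·53, so 42⁻¹ ≡ 24 (mod 53).
Then y ↦ 24(y − 16) is a two-sided inverse to φ, so every y ∈ ℤ_{53} has a preimage.
Hence φ is bijective.
Since φ is bijective, we find φ⁻¹(34): we need 42x ≡ 34 − 16 ≡ 18 (mod 53). Using 42⁻¹ = 24: x ≡ 24·18 = 432 = 8·53 + 8, so x = 8.
Check: φ(8) = 42·8 + 16 = 352 = 6·53 + 34 ≡ 34 (mod 53).

8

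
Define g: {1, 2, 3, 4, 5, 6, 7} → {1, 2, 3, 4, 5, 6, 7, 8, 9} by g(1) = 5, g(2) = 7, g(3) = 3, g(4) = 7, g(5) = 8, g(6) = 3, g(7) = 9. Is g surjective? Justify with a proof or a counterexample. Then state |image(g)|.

5

No element maps to 1, so g is not surjective.
The image of g is {3, 5, 7, 8, 9}, which has 5 elements.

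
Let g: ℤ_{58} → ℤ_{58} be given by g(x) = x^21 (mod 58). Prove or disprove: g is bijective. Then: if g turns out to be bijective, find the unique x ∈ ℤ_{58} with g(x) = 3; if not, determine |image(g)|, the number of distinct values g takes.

g(4): Repeated squaring mod 58: 4^1 ≡ 4, 4^2 ≡ 4² = 16, 4^4 ≡ 16² = 256 ≡ 24, 4^8 ≡ 24² = 576 ≡ 54, 4^16 ≡ 54² = 2916 ≡ 16. Since 21 = 16 + 4 + 1, 4^21 ≡ 16·24·4: 16·24 = 384 ≡ 36, then 36·4 = 144 ≡ 28. So 4^21 ≡ 28 (mod 58).
g(6): Repeated squaring mod 58: 6^1 ≡ 6, 6^2 ≡ 6² = 36, 6^4 ≡ 36² = 1296 ≡ 20, 6^8 ≡ 20² = 400 ≡ 52, 6^16 ≡ 52² = 2704 ≡ 36. Since 21 = 16 + 4 + 1, 6^21 ≡ 36·20·6: 36·20 = 720 ≡ 24, then 24·6 = 144 ≡ 28. So 6^21 ≡ 28 (mod 58).
So g(4) = g(6) = 28 while 4 ≠ 6, therefore g is not injective, hence not bijective.
Since g is not bijective, we determine |image(g)|. Computing x^21 mod 58 for each x (by repeated squaring, reducing mod 58 at every step), the values g(0), g(1), …, g(57) are: 0, 1, 46, 17, 28, 57, 28, 1, 12, 57, 12, 17, 12, 57, 46, 41, 30, 17, 12, 17, 30, 17, 28, 1, 30, 1, 12, 41, 28, 29, 30, 17, 46, 57, 28, 57, 30, 41, 28, 41, 46, 41, 28, 17, 12, 1, 46, 41, 46, 1, 46, 57, 30, 1, 30, 41, 12, 57.
The distinct values are {0, 1, 12, 17, 28, 29, 30, 41, 46, 57}; there are 10 of them.

10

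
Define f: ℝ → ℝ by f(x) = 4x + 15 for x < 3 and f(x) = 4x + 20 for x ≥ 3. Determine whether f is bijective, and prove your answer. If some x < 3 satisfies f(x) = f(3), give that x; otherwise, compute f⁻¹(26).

11/4

Both pieces are strictly increasing (slopes 4 and 4), so each is injective on its own interval.
The left piece maps (−∞, 3) onto (−∞, 27); the right piece maps [3, ∞) onto [32, ∞).
The images leave a gap (27 has no preimage), so f is not surjective, hence not bijective.
Because the two images are disjoint, no x < 3 has f(x) = f(3), so we compute f⁻¹(26): 26 lies in (−∞, 27), so solve 4x + 15 = 26: x = (26 − 15)/4 = 11/4.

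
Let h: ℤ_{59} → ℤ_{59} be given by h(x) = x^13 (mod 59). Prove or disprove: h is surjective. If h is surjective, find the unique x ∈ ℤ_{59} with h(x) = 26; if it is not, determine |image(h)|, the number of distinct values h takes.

20

Since 59 is prime, the nonzero elements of ℤ_{59} form a cyclic group of order 58.
As gcd(13, 58) = 1, raising to the 13th power is a bijection on this group: if a^13 ≡ b^13 then (ab^{−1})^13 = 1, and the only element of order dividing gcd(13, 58) = 1 is 1, so a = b.
With h(0) = 0 this makes h injective on all of ℤ_{59}, hence bijective (finite equal-size domain and codomain). In particular h is surjective.
Since h is surjective, we find the preimage of 26. The inverse of x ↦ x^13 on (ℤ_{59})^× is x ↦ x^9, because 13·9 = 117 = 2·58 + 1 ≡ 1 (mod 58) and x^{58} = 1 for x ≠ 0 (Fermat). So h⁻¹(26) = 26^9 mod 59.
Repeated squaring mod 59: 26^1 ≡ 26, 26^2 ≡ 26² = 676 ≡ 27, 26^4 ≡ 27² = 729 ≡ 21, 26^8 ≡ 21² = 441 ≡ 28. Since 9 = 8 + 1, 26^9 ≡ 28·26: 28·26 = 728 ≡ 20. So 26^9 ≡ 20 (mod 59).
Hence h⁻¹(26) = 20.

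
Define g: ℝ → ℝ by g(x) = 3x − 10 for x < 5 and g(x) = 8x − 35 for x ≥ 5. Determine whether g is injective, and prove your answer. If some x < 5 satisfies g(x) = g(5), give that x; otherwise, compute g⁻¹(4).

Both pieces are strictly increasing (slopes 3 and 8), so each is injective on its own interval.
The left piece maps (−∞, 5) onto (−∞, 5); the right piece maps [5, ∞) onto [5, ∞).
These images are disjoint, so no value is attained by both pieces. Hence g is injective.
Because the two images are disjoint, no x < 5 has g(x) = g(5), so we compute g⁻¹(4): 4 lies in (−∞, 5), so solve 3x − 10 = 4: x = (4 + 10)/3 = 14/3.

14/3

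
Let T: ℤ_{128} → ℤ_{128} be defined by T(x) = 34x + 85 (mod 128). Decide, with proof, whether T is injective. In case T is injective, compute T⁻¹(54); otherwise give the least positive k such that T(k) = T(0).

Recall that T is injective when T(u) = T(v) forces u = v.
We have gcd(34, 128) = 2 > 1. Taking u = 0 and v = 64: T(0) = 85 and T(64) = 34·64 + 85 = 2261 ≡ 85 (mod 128).
So T(0) = T(64) while 0 ≠ 64, thus T is not injective.
Since T is not injective, we find the least positive k with T(k) = T(0): this means 34k ≡ 0 (mod 128), i.e. 128 ∣ 34k. Since gcd(34, 128) = 2, dividing through by 2 this holds exactly when 64 ∣ 17k, and as gcd(17, 64) = 1, exactly when 64 ∣ k.
The smallest positive such k is 64.

64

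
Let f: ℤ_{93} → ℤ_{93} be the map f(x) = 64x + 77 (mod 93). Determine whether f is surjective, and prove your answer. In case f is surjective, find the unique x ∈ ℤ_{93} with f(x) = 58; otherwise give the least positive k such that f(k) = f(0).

Recall that f is surjective if every y in the codomain equals f(x) for some x in the domain.
Since gcd(64, 93) = 1, 64 is invertible modulo 93. Euclid's algorithm: 93 = 1·64 + 29, 64 = 2·29 + 6, 29 = 4·6 + 5, 6 = 1·5 + 1; back-substituting gives 1 = 16·64 − 11·93, so 64⁻¹ ≡ 16 (mod 93).
For any y ∈ ℤ_{93}, x = 16(y − 77) mod 93 satisfies f(x) = 64·16(y − 77) + 77 ≡ y (since 64·16 ≡ 1 mod 93). So every y has a preimage.
Thus f is surjective.
Since f is surjective, we find f⁻¹(58): we need 64x ≡ 58 − 77 ≡ 74 (mod 93). Using 64⁻¹ = 16: x ≡ 16·74 = 1184 = 12·93 + 68, so x = 68.
Check: f(68) = 64·68 + 77 = 4429 = 47·93 + 58 ≡ 58 (mod 93).

68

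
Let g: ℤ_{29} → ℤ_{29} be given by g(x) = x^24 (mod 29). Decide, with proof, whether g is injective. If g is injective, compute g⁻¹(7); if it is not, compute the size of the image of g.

g(2): Repeated squaring mod 29: 2^1 ≡ 2, 2^2 ≡ 2² = 4, 2^4 ≡ 4² = 16, 2^8 ≡ 16² = 256 ≡ 24, 2^16 ≡ 24² = 576 ≡ 25. Since 24 = 16 + 8, 2^24 ≡ 25·24: 25·24 = 600 ≡ 20. So 2^24 ≡ 20 (mod 29).
g(5): Repeated squaring mod 29: 5^1 ≡ 5, 5^2 ≡ 5² = 25, 5^4 ≡ 25² = 625 ≡ 16, 5^8 ≡ 16² = 256 ≡ 24, 5^16 ≡ 24² = 576 ≡ 25. Since 24 = 16 + 8, 5^24 ≡ 25·24: 25·24 = 600 ≡ 20. So 5^24 ≡ 20 (mod 29).
So g(2) = g(5) = 20 while 2 ≠ 5, thus g is not injective.
Since g is not injective, we determine |image(g)|. Computing x^24 mod 29 for each x (by repeated squaring, reducing mod 29 at every step), the values g(0), g(1), …, g(28) are: 0, 1, 20, 24, 23, 20, 16, 24, 25, 25, 23, 7, 1, 7, 16, 16, 7, 1, 7, 23, 25, 25, 24, 16, 20, 23, 24, 20, 1.
The distinct values are {0, 1, 7, 16, 20, 23, 24, 25}; there are 8 of them.

8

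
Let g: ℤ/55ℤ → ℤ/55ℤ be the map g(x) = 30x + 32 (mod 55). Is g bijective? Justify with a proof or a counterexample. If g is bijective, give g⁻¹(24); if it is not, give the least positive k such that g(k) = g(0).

11

We have gcd(30, 55) = 5 > 1. Taking x_1 = 0 and x_2 = 11: g(0) = 32 and g(11) = 30·11 + 32 = 362 ≡ 32 (mod 55).
So g(0) = g(11) while 0 ≠ 11, so g is not injective, hence not bijective.
Since g is not bijective, we find the least positive k with g(k) = g(0): this means 30k ≡ 0 (mod 55), i.e. 55 ∣ 30k. Since gcd(30, 55) = 5, dividing through by 5 this holds exactly when 11 ∣ 6k, and as gcd(6, 11) = 1, exactly when 11 ∣ k.
The smallest positive such k is 11.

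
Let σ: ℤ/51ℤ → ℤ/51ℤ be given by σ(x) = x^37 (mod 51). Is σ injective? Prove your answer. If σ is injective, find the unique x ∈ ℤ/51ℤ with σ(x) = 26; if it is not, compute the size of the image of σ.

8

Computing x^37 mod 51 for each x (by repeated squaring, reducing mod 51 at every step), the values σ(0), σ(1), …, σ(50) are: 0, 1, 32, 39, 4, 14, 24, 28, 26, 42, 40, 44, 3, 13, 29, 36, 16, 17, 18, 49, 5, 21, 31, 41, 45, 43, 8, 6, 10, 20, 30, 46, 2, 33, 34, 35, 15, 22, 38, 48, 7, 11, 9, 25, 23, 27, 37, 47, 12, 19, 50.
Every element of ℤ/51ℤ appears exactly once in this list, so σ is a bijection, and in particular injective.
Since σ is injective, we read off the preimage of 26 from the same table: σ(8) = 26, so σ⁻¹(26) = 8.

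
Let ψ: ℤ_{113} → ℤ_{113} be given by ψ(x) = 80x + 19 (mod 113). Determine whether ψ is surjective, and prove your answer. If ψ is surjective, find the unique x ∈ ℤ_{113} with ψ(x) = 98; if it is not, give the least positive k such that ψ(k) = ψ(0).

25

By definition, surjectivity means every element of the codomain has a preimage under ψ.
Since gcd(80, 113) = 1, 80 is invertible modulo 113. Euclid's algorithm: 113 = 1·80 + 33, 80 = 2·33 + 14, 33 = 2·14 + 5, 14 = 2·5 + 4, 5 = 1·4 + 1; back-substituting gives 1 = 89·80 − 63·113, so 80⁻¹ ≡ 89 (mod 113).
Then y ↦ 89(y − 19) is a two-sided inverse to ψ, so every y ∈ ℤ_{113} has a preimage.
Therefore ψ is surjective.
Since ψ is surjective, we compute ψ⁻¹(98): solve 80x + 19 ≡ 98 (mod 113), i.e. 80x ≡ 79 (mod 113).
Multiplying by 80⁻¹ = 89 gives x ≡ 89·79 = 7031 = 62·113 + 25 ≡ 25 (mod 113).
Check: ψ(25) = 80·25 + 19 = 2019 = 17·113 + 98 ≡ 98 (mod 113).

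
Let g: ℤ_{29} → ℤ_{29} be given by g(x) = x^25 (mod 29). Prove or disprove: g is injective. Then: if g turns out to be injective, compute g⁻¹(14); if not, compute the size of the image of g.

3

Since 29 is prime, the nonzero elements of ℤ_{29} form a cyclic group of order 28.
As gcd(25, 28) = 1, raising to the 25th power is a bijection on this group: if u^25 ≡ v^25 then (uv^{−1})^25 = 1, and the only element of order dividing gcd(25, 28) = 1 is 1, so u = v.
With g(0) = 0 this makes g injective on all of ℤ_{29}, hence bijective (finite equal-size domain and codomain). In particular g is injective.
Since g is injective, we find the preimage of 14. The inverse of x ↦ x^25 on (ℤ_{29})^× is x ↦ x^9, because 25·9 = 225 = 8·28 + 1 ≡ 1 (mod 28) and x^{28} = 1 for x ≠ 0 (Fermat). So g⁻¹(14) = 14^9 mod 29.
Repeated squaring mod 29: 14^1 ≡ 14, 14^2 ≡ 14² = 196 ≡ 22, 14^4 ≡ 22² = 484 ≡ 20, 14^8 ≡ 20² = 400 ≡ 23. Since 9 = 8 + 1, 14^9 ≡ 23·14: 23·14 = 322 ≡ 3. So 14^9 ≡ 3 (mod 29).
Hence g⁻¹(14) = 3.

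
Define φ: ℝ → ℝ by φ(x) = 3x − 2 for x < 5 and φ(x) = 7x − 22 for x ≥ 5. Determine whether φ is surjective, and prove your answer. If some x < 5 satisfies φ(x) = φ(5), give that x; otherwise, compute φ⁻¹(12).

Both pieces are strictly increasing (slopes 3 and 7), so each is injective on its own interval.
The left piece maps (−∞, 5) onto (−∞, 13); the right piece maps [5, ∞) onto [13, ∞).
These images together cover ℝ, so φ is surjective.
Because the two images are disjoint, no x < 5 has φ(x) = φ(5), so we compute φ⁻¹(12): 12 lies in (−∞, 13), so solve 3x − 2 = 12: x = (12 + 2)/3 = 14/3.

14/3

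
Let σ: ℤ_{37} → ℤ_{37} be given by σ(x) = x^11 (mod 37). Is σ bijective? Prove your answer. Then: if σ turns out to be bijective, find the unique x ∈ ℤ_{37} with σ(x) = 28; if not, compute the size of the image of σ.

Since 37 is prime, the nonzero elements of ℤ_{37} form a cyclic group of order 36.
As gcd(11, 36) = 1, raising to the 11th power is a bijection on this group: if a^11 ≡ b^11 then (ab^{−1})^11 = 1, and the only element of order dividing gcd(11, 36) = 1 is 1, so a = b.
With σ(0) = 0 this makes σ injective on all of ℤ_{37}, hence bijective (finite equal-size domain and codomain). In particular σ is bijective.
Since σ is bijective, we find the preimage of 28. The inverse of x ↦ x^11 on (ℤ_{37})^× is x ↦ x^23, because 11·23 = 253 = 7·36 + 1 ≡ 1 (mod 36) and x^{36} = 1 for x ≠ 0 (Fermat). So σ⁻¹(28) = 28^23 mod 37.
Repeated squaring mod 37: 28^1 ≡ 28, 28^2 ≡ 28² = 784 ≡ 7, 28^4 ≡ 7² = 49 ≡ 12, 28^8 ≡ 12² = 144 ≡ 33, 28^16 ≡ 33² = 1089 ≡ 16. Since 23 = 16 + 4 + 2 + 1, 28^23 ≡ 16·12·7·28: 16·12 = 192 ≡ 7, then 7·7 = 49 ≡ 12, then 12·28 = 336 ≡ 3. So 28^23 ≡ 3 (mod 37).
Hence σ⁻¹(28) = 3.

3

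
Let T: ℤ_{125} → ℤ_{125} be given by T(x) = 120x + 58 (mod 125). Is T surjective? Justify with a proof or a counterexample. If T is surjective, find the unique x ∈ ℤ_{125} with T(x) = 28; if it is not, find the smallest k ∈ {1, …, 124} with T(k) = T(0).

Recall: surjectivity means every element of the codomain has a preimage under T.
Since gcd(120, 125) = 5, we have 120x ≡ 0 (mod 5) for all x, so T(x) ≡ 3 (mod 5).
But 0 ≢ 3 (mod 5), so 0 ∈ ℤ_{125} has no preimage. Therefore T is not surjective.
Since T is not surjective, we find the least positive k with T(k) = T(0): this means 120k ≡ 0 (mod 125), i.e. 125 ∣ 120k. Since gcd(120, 125) = 5, dividing through by 5 this holds exactly when 25 ∣ 24k, and as gcd(24, 25) = 1, exactly when 25 ∣ k.
The smallest positive such k is 25.

25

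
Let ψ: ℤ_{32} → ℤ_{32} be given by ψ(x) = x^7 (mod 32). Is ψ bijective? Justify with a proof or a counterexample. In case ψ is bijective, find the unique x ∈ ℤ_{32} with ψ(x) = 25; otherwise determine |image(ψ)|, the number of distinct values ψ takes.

ψ(0) = 0^7 = 0.
ψ(2): Repeated squaring mod 32: 2^1 ≡ 2, 2^2 ≡ 2² = 4, 2^4 ≡ 4² = 16. Since 7 = 4 + 2 + 1, 2^7 ≡ 16·4·2: 16·4 = 64 ≡ 0, then 0·2 = 0. So 2^7 ≡ 0 (mod 32).
So ψ(0) = ψ(2) = 0 while 0 ≠ 2, therefore ψ is not injective, hence not bijective.
Since ψ is not bijective, we determine |image(ψ)|. Computing x^7 mod 32 for each x (by repeated squaring, reducing mod 32 at every step), the values ψ(0), ψ(1), …, ψ(31) are: 0, 1, 0, 11, 0, 13, 0, 23, 0, 25, 0, 3, 0, 5, 0, 15, 0, 17, 0, 27, 0, 29, 0, 7, 0, 9, 0, 19, 0, 21, 0, 31.
The distinct values are {0, 1, 3, 5, 7, 9, 11, 13, 15, 17, 19, 21, 23, 25, 27, 29, 31}; there are 17 of them.

17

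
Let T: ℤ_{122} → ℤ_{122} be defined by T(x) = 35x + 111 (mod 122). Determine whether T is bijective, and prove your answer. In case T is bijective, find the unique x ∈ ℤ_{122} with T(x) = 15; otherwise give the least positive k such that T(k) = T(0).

60

Suppose T(x_1) = T(x_2) in ℤ_{122}. Then 35x_1 + 111 ≡ 35x_2 + 111 (mod 122), thus 35(x_1 − x_2) ≡ 0 (mod 122).
Since gcd(35, 122) = 1, 35 is invertible modulo 122, hence x_1 − x_2 ≡ 0 (mod 122), i.e. x_1 = x_2.
We now compute 35⁻¹ mod 122 explicitly. Euclid's algorithm: 122 = 3·35 + 17, 35 = 2·17 + 1; back-substituting gives 1 = 7·35 − 2·122, so 35⁻¹ ≡ 7 (mod 122).
For any y ∈ ℤ_{122}, x = 7(y − 111) mod 122 satisfies T(x) = 35·7(y − 111) + 111 ≡ y (since 35·7 ≡ 1 mod 122). So every y has a preimage.
Hence T is bijective.
Since T is bijective, we find T⁻¹(15): we need 35x ≡ 15 − 111 ≡ 26 (mod 122). Using 35⁻¹ = 7: x ≡ 7·26 = 182 = 1·122 + 60, so x = 60.
Check: T(60) = 35·60 + 111 = 2211 = 18·122 + 15 ≡ 15 (mod 122).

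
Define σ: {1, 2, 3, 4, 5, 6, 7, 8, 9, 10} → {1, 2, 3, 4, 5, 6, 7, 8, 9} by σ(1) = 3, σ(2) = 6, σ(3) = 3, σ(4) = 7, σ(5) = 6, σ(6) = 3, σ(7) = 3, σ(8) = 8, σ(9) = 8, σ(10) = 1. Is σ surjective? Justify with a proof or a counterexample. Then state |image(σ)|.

No element maps to 2, so σ is not surjective.
The image of σ is {1, 3, 6, 7, 8}, which has 5 elements.

5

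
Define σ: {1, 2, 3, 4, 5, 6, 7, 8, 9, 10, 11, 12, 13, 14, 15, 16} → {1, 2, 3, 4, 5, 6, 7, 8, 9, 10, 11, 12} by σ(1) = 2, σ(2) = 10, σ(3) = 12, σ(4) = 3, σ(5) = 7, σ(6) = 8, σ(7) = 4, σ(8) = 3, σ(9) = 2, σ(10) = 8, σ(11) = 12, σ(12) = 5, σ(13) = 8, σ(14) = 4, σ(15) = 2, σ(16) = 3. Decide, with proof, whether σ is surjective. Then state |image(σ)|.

No element maps to 1, so σ is not surjective.
The image of σ is {2, 3, 4, 5, 7, 8, 10, 12}, which has 8 elements.

8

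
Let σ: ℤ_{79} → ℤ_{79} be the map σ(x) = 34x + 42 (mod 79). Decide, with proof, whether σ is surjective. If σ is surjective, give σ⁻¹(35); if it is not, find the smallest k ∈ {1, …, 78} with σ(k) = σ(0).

Since gcd(34, 79) = 1, 34 is invertible modulo 79. Euclid's algorithm: 79 = 2·34 + 11, 34 = 3·11 + 1; back-substituting gives 1 = 7·34 − 3·79, so 34⁻¹ ≡ 7 (mod 79).
For any y ∈ ℤ_{79}, x = 7(y − 42) mod 79 satisfies σ(x) = 34·7(y − 42) + 42 ≡ y (since 34·7 ≡ 1 mod 79). So every y has a preimage.
Hence σ is surjective.
Since σ is surjective, we find σ⁻¹(35): we need 34x ≡ 35 − 42 ≡ 72 (mod 79). Using 34⁻¹ = 7: x ≡ 7·72 = 504 = 6·79 + 30, so x = 30.
Check: σ(30) = 34·30 + 42 = 1062 = 13·79 + 35 ≡ 35 (mod 79).

30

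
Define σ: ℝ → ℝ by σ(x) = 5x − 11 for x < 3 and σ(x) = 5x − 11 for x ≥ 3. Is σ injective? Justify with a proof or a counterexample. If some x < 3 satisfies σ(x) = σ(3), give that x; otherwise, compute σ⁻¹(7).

18/5

Both pieces are strictly increasing (slopes 5 and 5), so each is injective on its own interval.
The left piece maps (−∞, 3) onto (−∞, 4); the right piece maps [3, ∞) onto [4, ∞).
These images are disjoint, so no value is attained by both pieces. Hence σ is injective.
Because the two images are disjoint, no x < 3 has σ(x) = σ(3), so we compute σ⁻¹(7): 7 lies in [4, ∞), so solve 5x − 11 = 7: x = (7 + 11)/5 = 18/5.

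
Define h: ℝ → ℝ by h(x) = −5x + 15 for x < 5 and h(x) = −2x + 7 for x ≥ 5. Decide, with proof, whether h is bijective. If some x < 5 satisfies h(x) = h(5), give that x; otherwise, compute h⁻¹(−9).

18/5

Both pieces are strictly decreasing (slopes −5 and −2), so each is injective on its own interval.
The left piece maps (−∞, 5) onto (−10, ∞); the right piece maps [5, ∞) onto (−∞, −3].
These images overlap. In particular h(5) = −3 (right piece), and solving −5x + 15 = −3 on the left piece gives x = 18/5 < 5.
So h(18/5) = h(5) with 18/5 ≠ 5, and h is not injective, hence not bijective. This x = 18/5 is the requested value below 5.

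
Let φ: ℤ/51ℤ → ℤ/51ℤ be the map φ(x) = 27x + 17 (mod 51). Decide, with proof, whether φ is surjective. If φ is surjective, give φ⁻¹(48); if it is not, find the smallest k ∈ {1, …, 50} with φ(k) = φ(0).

Since gcd(27, 51) = 3, we have 27x ≡ 0 (mod 3) for all x, so φ(x) ≡ 2 (mod 3).
But 0 ≢ 2 (mod 3), so 0 ∈ ℤ/51ℤ has no preimage. Hence φ is not surjective.
Since φ is not surjective, we find the least positive k with φ(k) = φ(0): this means 27k ≡ 0 (mod 51), i.e. 51 ∣ 27k. Since gcd(27, 51) = 3, dividing through by 3 this holds exactly when 17 ∣ 9k, and as gcd(9, 17) = 1, exactly when 17 ∣ k.
The smallest positive such k is 17.

17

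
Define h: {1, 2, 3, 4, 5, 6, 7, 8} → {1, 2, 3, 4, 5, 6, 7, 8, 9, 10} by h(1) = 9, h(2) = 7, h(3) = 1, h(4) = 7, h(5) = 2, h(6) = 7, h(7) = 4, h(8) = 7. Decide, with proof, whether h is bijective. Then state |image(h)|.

5

h(2) = 7 = h(4) with 2 ≠ 4, so h is not injective, hence not bijective.
The image of h is {1, 2, 4, 7, 9}, which has 5 elements.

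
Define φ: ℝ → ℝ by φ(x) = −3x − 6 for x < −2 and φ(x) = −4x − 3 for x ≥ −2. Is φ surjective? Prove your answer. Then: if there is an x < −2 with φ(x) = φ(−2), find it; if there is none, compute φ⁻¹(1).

-11/3

Both pieces are strictly decreasing (slopes −3 and −4), so each is injective on its own interval.
The left piece maps (−∞, −2) onto (0, ∞); the right piece maps [−2, ∞) onto (−∞, 5].
The union (0, ∞) ∪ (−∞, 5] covers ℝ, so φ is surjective.
For the follow-up: the images overlap, so an x < −2 with φ(x) = φ(−2) exists. φ(−2) = 5; solving −3x − 6 = 5 for x < −2 gives x = (5 + 6)/(−3) = −11/3.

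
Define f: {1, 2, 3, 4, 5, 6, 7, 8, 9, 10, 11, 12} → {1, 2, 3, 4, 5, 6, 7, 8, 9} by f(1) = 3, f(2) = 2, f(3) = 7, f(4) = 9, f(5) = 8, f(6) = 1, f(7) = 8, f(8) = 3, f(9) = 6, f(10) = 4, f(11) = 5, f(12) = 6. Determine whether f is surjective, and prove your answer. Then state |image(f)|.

Every element of the codomain has a preimage: 1 = f(6), 2 = f(2), 3 = f(1), 4 = f(10), 5 = f(11), 6 = f(9), 7 = f(3), 8 = f(5), 9 = f(4).
Hence f is surjective.
The image of f is {1, 2, 3, 4, 5, 6, 7, 8, 9}, which has 9 elements.

9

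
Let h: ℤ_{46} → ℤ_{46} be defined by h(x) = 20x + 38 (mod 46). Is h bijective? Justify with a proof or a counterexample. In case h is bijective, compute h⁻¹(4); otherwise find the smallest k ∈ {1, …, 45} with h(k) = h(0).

23

By definition, h is injective if h(x_1) = h(x_2) implies x_1 = x_2.
We have gcd(20, 46) = 2 > 1. Taking x_1 = 0 and x_2 = 23: h(0) = 38 and h(23) = 20·23 + 38 = 498 ≡ 38 (mod 46).
So h(0) = h(23) while 0 ≠ 23, thus h is not injective, hence not bijective.
Since h is not bijective, we find the least positive k with h(k) = h(0): this means 20k ≡ 0 (mod 46), i.e. 46 ∣ 20k. Since gcd(20, 46) = 2, dividing through by 2 this holds exactly when 23 ∣ 10k, and as gcd(10, 23) = 1, exactly when 23 ∣ k.
The smallest positive such k is 23.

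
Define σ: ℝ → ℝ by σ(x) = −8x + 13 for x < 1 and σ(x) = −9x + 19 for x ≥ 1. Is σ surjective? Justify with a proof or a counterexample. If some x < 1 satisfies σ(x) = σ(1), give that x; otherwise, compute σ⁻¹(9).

Both pieces are strictly decreasing (slopes −8 and −9), so each is injective on its own interval.
The left piece maps (−∞, 1) onto (5, ∞); the right piece maps [1, ∞) onto (−∞, 10].
The union (5, ∞) ∪ (−∞, 10] covers ℝ, so σ is surjective.
For the follow-up: the images overlap, so an x < 1 with σ(x) = σ(1) exists. σ(1) = 10; solving −8x + 13 = 10 for x < 1 gives x = (10 − 13)/(−8) = 3/8.

3/8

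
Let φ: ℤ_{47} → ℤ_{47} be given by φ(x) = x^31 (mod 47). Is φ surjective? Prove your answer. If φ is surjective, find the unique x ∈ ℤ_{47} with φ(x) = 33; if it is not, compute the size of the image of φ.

Since 47 is prime, the nonzero elements of ℤ_{47} form a cyclic group of order 46.
As gcd(31, 46) = 1, raising to the 31st power is a bijection on this group: if x_1^31 ≡ x_2^31 then (x_1x_2^{−1})^31 = 1, and the only element of order dividing gcd(31, 46) = 1 is 1, so x_1 = x_2.
With φ(0) = 0 this makes φ injective on all of ℤ_{47}, hence bijective (finite equal-size domain and codomain). In particular φ is surjective.
Since φ is surjective, we find the preimage of 33. The inverse of x ↦ x^31 on (ℤ_{47})^× is x ↦ x^3, because 31·3 = 93 = 2·46 + 1 ≡ 1 (mod 46) and x^{46} = 1 for x ≠ 0 (Fermat). So φ⁻¹(33) = 33^3 mod 47.
Repeated squaring mod 47: 33^1 ≡ 33, 33^2 ≡ 33² = 1089 ≡ 8. Since 3 = 2 + 1, 33^3 ≡ 8·33: 8·33 = 264 ≡ 29. So 33^3 ≡ 29 (mod 47).
Hence φ⁻¹(33) = 29.

29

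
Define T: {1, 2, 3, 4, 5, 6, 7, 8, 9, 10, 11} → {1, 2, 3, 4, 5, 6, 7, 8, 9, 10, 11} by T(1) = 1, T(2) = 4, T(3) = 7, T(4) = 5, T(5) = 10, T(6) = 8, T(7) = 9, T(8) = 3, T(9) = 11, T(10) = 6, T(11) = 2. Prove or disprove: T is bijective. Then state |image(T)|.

The values 1, 4, 7, 5, 10, 8, 9, 3, 11, 6, 2 are a permutation of {1, 2, 3, 4, 5, 6, 7, 8, 9, 10, 11}: each element appears exactly once.
So T is injective and surjective, hence bijective.
The image of T is {1, 2, 3, 4, 5, 6, 7, 8, 9, 10, 11}, which has 11 elements.

11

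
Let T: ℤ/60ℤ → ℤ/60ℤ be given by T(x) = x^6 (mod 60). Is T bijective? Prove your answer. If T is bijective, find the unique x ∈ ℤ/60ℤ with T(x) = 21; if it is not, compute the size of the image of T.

12

T(2): Repeated squaring mod 60: 2^1 ≡ 2, 2^2 ≡ 2² = 4, 2^4 ≡ 4² = 16. Since 6 = 4 + 2, 2^6 ≡ 16·4: 16·4 = 64 ≡ 4. So 2^6 ≡ 4 (mod 60).
T(8): Repeated squaring mod 60: 8^1 ≡ 8, 8^2 ≡ 8² = 64 ≡ 4, 8^4 ≡ 4² = 16. Since 6 = 4 + 2, 8^6 ≡ 16·4: 16·4 = 64 ≡ 4. So 8^6 ≡ 4 (mod 60).
So T(2) = T(8) = 4 while 2 ≠ 8, thus T is not injective, hence not bijective.
Since T is not bijective, we determine |image(T)|. Computing x^6 mod 60 for each x (by repeated squaring, reducing mod 60 at every step), the values T(0), T(1), …, T(59) are: 0, 1, 4, 9, 16, 25, 36, 49, 4, 21, 40, 1, 24, 49, 16, 45, 16, 49, 24, 1, 40, 21, 4, 49, 36, 25, 16, 9, 4, 1, 0, 1, 4, 9, 16, 25, 36, 49, 4, 21, 40, 1, 24, 49, 16, 45, 16, 49, 24, 1, 40, 21, 4, 49, 36, 25, 16, 9, 4, 1.
The distinct values are {0, 1, 4, 9, 16, 21, 24, 25, 36, 40, 45, 49}; there are 12 of them.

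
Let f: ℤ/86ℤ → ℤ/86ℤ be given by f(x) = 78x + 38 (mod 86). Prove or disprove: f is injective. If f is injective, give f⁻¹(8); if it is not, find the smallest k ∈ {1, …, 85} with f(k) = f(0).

We have gcd(78, 86) = 2 > 1. Taking a = 0 and b = 43: f(0) = 38 and f(43) = 78·43 + 38 = 3392 ≡ 38 (mod 86).
So f(0) = f(43) while 0 ≠ 43, hence f is not injective.
Since f is not injective, we find the least positive k with f(k) = f(0): this means 78k ≡ 0 (mod 86), i.e. 86 ∣ 78k. Since gcd(78, 86) = 2, dividing through by 2 this holds exactly when 43 ∣ 39k, and as gcd(39, 43) = 1, exactly when 43 ∣ k.
The smallest positive such k is 43.

43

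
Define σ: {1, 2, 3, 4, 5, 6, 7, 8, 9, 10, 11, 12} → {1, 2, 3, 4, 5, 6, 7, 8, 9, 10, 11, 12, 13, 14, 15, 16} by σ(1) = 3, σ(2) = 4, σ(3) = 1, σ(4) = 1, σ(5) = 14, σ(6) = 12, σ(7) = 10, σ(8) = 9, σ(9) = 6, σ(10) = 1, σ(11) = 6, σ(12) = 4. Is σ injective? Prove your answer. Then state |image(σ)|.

σ(3) = 1 = σ(4) with 3 ≠ 4, so σ is not injective.
The image of σ is {1, 3, 4, 6, 9, 10, 12, 14}, which has 8 elements.

8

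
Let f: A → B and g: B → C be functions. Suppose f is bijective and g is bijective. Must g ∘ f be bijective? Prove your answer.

Injectivity: if g(f(a)) = g(f(b)) then f(a) = f(b) (g injective) so a = b (f injective).
Surjectivity: for c ∈ C pick b with g(b) = c, then a with f(a) = b; then (g ∘ f)(a) = c.
Thus g ∘ f is bijective.

bijective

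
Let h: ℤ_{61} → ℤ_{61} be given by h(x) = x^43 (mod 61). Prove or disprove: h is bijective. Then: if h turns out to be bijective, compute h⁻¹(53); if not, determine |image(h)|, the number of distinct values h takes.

Since 61 is prime, the nonzero elements of ℤ_{61} form a cyclic group of order 60.
As gcd(43, 60) = 1, raising to the 43rd power is a bijection on this group: if x_1^43 ≡ x_2^43 then (x_1x_2^{−1})^43 = 1, and the only element of order dividing gcd(43, 60) = 1 is 1, so x_1 = x_2.
With h(0) = 0 this makes h injective on all of ℤ_{61}, hence bijective (finite equal-size domain and codomain). In particular h is bijective.
Since h is bijective, we find the preimage of 53. The inverse of x ↦ x^43 on (ℤ_{61})^× is x ↦ x^7, because 43·7 = 301 = 5·60 + 1 ≡ 1 (mod 60) and x^{60} = 1 for x ≠ 0 (Fermat). So h⁻¹(53) = 53^7 mod 61.
Repeated squaring mod 61: 53^1 ≡ 53, 53^2 ≡ 53² = 2809 ≡ 3, 53^4 ≡ 3² = 9. Since 7 = 4 + 2 + 1, 53^7 ≡ 9·3·53: 9·3 = 27, then 27·53 = 1431 ≡ 28. So 53^7 ≡ 28 (mod 61).
Hence h⁻¹(53) = 28.

28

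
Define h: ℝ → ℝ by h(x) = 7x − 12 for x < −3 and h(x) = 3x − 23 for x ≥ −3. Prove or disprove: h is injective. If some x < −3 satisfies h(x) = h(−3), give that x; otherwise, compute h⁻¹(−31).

-8/3

Both pieces are strictly increasing (slopes 7 and 3), so each is injective on its own interval.
The left piece maps (−∞, −3) onto (−∞, −33); the right piece maps [−3, ∞) onto [−32, ∞).
These images are disjoint, so no value is attained by both pieces. Therefore h is injective.
Because the two images are disjoint, no x < −3 has h(x) = h(−3), so we compute h⁻¹(−31): −31 lies in [−32, ∞), so solve 3x − 23 = −31: x = (−31 + 23)/3 = −8/3.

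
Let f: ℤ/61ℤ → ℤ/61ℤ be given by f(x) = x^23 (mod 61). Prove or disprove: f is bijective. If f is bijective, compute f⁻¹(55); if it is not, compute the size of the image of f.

Since 61 is prime, the nonzero elements of ℤ/61ℤ form a cyclic group of order 60.
As gcd(23, 60) = 1, raising to the 23rd power is a bijection on this group: if s^23 ≡ t^23 then (st^{−1})^23 = 1, and the only element of order dividing gcd(23, 60) = 1 is 1, so s = t.
With f(0) = 0 this makes f injective on all of ℤ/61ℤ, hence bijective (finite equal-size domain and codomain). In particular f is bijective.
Since f is bijective, we find the preimage of 55. The inverse of x ↦ x^23 on (ℤ/61ℤ)^× is x ↦ x^47, because 23·47 = 1081 = 18·60 + 1 ≡ 1 (mod 60) and x^{60} = 1 for x ≠ 0 (Fermat). So f⁻¹(55) = 55^47 mod 61.
Repeated squaring mod 61: 55^1 ≡ 55, 55^2 ≡ 55² = 3025 ≡ 36, 55^4 ≡ 36² = 1296 ≡ 15, 55^8 ≡ 15² = 225 ≡ 42, 55^16 ≡ 42² = 1764 ≡ 56, 55^32 ≡ 56² = 3136 ≡ 25. Since 47 = 32 + 8 + 4 + 2 + 1, 55^47 ≡ 25·42·15·36·55: 25·42 = 1050 ≡ 13, then 13·15 = 195 ≡ 12, then 12·36 = 432 ≡ 5, then 5·55 = 275 ≡ 31. So 55^47 ≡ 31 (mod 61).
Hence f⁻¹(55) = 31.

31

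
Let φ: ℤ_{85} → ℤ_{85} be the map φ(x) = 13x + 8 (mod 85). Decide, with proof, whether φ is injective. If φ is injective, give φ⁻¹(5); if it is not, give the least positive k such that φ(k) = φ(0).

Recall that injectivity means: for all u, v in the domain, φ(u) = φ(v) implies u = v.
Suppose φ(u) = φ(v) in ℤ_{85}. Then 13u + 8 ≡ 13v + 8 (mod 85), so 13(u − v) ≡ 0 (mod 85).
Since gcd(13, 85) = 1, 13 is invertible modulo 85, thus u − v ≡ 0 (mod 85), i.e. u = v.
Thus φ is injective.
We now compute 13⁻¹ mod 85 explicitly. Euclid's algorithm: 85 = 6·13 + 7, 13 = 1·7 + 6, 7 = 1·6 + 1; back-substituting gives 1 = 72·13 − 11·85, so 13⁻¹ ≡ 72 (mod 85).
Since φ is injective, we compute φ⁻¹(5): solve 13x + 8 ≡ 5 (mod 85), i.e. 13x ≡ 82 (mod 85).
Multiplying by 13⁻¹ = 72 gives x ≡ 72·82 = 5904 = 69·85 + 39 ≡ 39 (mod 85).
Check: φ(39) = 13·39 + 8 = 515 = 6·85 + 5 ≡ 5 (mod 85).

39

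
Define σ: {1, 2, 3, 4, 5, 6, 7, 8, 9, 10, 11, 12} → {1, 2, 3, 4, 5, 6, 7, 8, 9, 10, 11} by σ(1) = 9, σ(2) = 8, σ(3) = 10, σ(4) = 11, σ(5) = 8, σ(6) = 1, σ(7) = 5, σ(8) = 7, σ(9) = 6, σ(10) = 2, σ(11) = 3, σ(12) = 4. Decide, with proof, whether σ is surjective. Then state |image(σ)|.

Every element of the codomain has a preimage: 1 = σ(6), 2 = σ(10), 3 = σ(11), 4 = σ(12), 5 = σ(7), 6 = σ(9), 7 = σ(8), 8 = σ(2), 9 = σ(1), 10 = σ(3), 11 = σ(4).
Thus σ is surjective.
The image of σ is {1, 2, 3, 4, 5, 6, 7, 8, 9, 10, 11}, which has 11 elements.

11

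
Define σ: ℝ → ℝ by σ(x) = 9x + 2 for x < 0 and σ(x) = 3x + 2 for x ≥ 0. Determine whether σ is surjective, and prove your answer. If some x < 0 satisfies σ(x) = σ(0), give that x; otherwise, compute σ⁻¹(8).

Both pieces are strictly increasing (slopes 9 and 3), so each is injective on its own interval.
The left piece maps (−∞, 0) onto (−∞, 2); the right piece maps [0, ∞) onto [2, ∞).
These images together cover ℝ, so σ is surjective.
Because the two images are disjoint, no x < 0 has σ(x) = σ(0), so we compute σ⁻¹(8): 8 lies in [2, ∞), so solve 3x + 2 = 8: x = (8 − 2)/3 = 2.

2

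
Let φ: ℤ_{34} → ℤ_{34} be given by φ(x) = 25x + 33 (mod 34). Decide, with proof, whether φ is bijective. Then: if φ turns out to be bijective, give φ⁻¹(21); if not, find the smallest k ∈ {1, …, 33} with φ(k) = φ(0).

24

If φ(x_1) = φ(x_2), then 25x_1 ≡ 25x_2 (mod 34). Because gcd(25, 34) = 1, we may cancel 25 to get x_1 ≡ x_2 (mod 34).
We now compute 25⁻¹ mod 34 explicitly. Euclid's algorithm: 34 = 1·25 + 9, 25 = 2·9 + 7, 9 = 1·7 + 2, 7 = 3·2 + 1; back-substituting gives 1 = 15·25 − 11·34, so 25⁻¹ ≡ 15 (mod 34).
For any y ∈ ℤ_{34}, x = 15(y − 33) mod 34 satisfies φ(x) = 25·15(y − 33) + 33 ≡ y (since 25·15 ≡ 1 mod 34). So every y has a preimage.
Thus φ is bijective.
Since φ is bijective, we find φ⁻¹(21): we need 25x ≡ 21 − 33 ≡ 22 (mod 34). Using 25⁻¹ = 15: x ≡ 15·22 = 330 = 9·34 + 24, so x = 24.
Check: φ(24) = 25·24 + 33 = 633 = 18·34 + 21 ≡ 21 (mod 34).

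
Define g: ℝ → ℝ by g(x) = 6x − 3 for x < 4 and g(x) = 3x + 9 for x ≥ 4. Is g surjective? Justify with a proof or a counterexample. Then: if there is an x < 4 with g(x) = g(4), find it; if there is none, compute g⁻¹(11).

7/3

Both pieces are strictly increasing (slopes 6 and 3), so each is injective on its own interval.
The left piece maps (−∞, 4) onto (−∞, 21); the right piece maps [4, ∞) onto [21, ∞).
These images together cover ℝ, so g is surjective.
Because the two images are disjoint, no x < 4 has g(x) = g(4), so we compute g⁻¹(11): 11 lies in (−∞, 21), so solve 6x − 3 = 11: x = (11 + 3)/6 = 7/3.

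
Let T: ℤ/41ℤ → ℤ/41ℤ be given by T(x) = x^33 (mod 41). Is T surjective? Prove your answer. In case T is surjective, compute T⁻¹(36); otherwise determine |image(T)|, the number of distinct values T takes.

20

Since 41 is prime, the nonzero elements of ℤ/41ℤ form a cyclic group of order 40.
As gcd(33, 40) = 1, raising to the 33rd power is a bijection on this group: if a^33 ≡ b^33 then (ab^{−1})^33 = 1, and the only element of order dividing gcd(33, 40) = 1 is 1, so a = b.
With T(0) = 0 this makes T injective on all of ℤ/41ℤ, hence bijective (finite equal-size domain and codomain). In particular T is surjective.
Since T is surjective, we find the preimage of 36. The inverse of x ↦ x^33 on (ℤ/41ℤ)^× is x ↦ x^17, because 33·17 = 561 = 14·40 + 1 ≡ 1 (mod 40) and x^{40} = 1 for x ≠ 0 (Fermat). So T⁻¹(36) = 36^17 mod 41.
Repeated squaring mod 41: 36^1 ≡ 36, 36^2 ≡ 36² = 1296 ≡ 25, 36^4 ≡ 25² = 625 ≡ 10, 36^8 ≡ 10² = 100 ≡ 18, 36^16 ≡ 18² = 324 ≡ 37. Since 17 = 16 + 1, 36^17 ≡ 37·36: 37·36 = 1332 ≡ 20. So 36^17 ≡ 20 (mod 41).
Hence T⁻¹(36) = 20.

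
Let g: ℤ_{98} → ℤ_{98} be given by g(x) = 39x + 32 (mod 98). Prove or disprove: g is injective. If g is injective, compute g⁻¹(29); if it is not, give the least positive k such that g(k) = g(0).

By definition, injectivity means: for all s, t in the domain, g(s) = g(t) implies s = t.
If g(s) = g(t), then 39s ≡ 39t (mod 98). Because gcd(39, 98) = 1, we may cancel 39 to get s ≡ t (mod 98).
Thus g is injective.
We now compute 39⁻¹ mod 98 explicitly. Euclid's algorithm: 98 = 2·39 + 20, 39 = 1·20 + 19, 20 = 1·19 + 1; back-substituting gives 1 = 93·39 − 37·98, so 39⁻¹ ≡ 93 (mod 98).
Since g is injective, we find g⁻¹(29): we need 39x ≡ 29 − 32 ≡ 95 (mod 98). Using 39⁻¹ = 93: x ≡ 93·95 = 8835 = 90·98 + 15, so x = 15.
Check: g(15) = 39·15 + 32 = 617 = 6·98 + 29 ≡ 29 (mod 98).

15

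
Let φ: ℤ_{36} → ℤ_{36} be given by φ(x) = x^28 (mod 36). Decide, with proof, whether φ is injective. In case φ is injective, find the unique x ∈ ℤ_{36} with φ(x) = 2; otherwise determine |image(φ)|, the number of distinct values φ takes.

8

φ(0) = 0^28 = 0.
φ(6): Repeated squaring mod 36: 6^1 ≡ 6, 6^2 ≡ 6² = 36 ≡ 0, 6^4 ≡ 0² = 0, 6^8 ≡ 0² = 0, 6^16 ≡ 0² = 0. Since 28 = 16 + 8 + 4, 6^28 ≡ 0·0·0: 0·0 = 0, then 0·0 = 0. So 6^28 ≡ 0 (mod 36).
So φ(0) = φ(6) = 0 while 0 ≠ 6, therefore φ is not injective.
Since φ is not injective, we determine |image(φ)|. Computing x^28 mod 36 for each x (by repeated squaring, reducing mod 36 at every step), the values φ(0), φ(1), …, φ(35) are: 0, 1, 16, 9, 4, 13, 0, 25, 28, 9, 28, 25, 0, 13, 4, 9, 16, 1, 0, 1, 16, 9, 4, 13, 0, 25, 28, 9, 28, 25, 0, 13, 4, 9, 16, 1.
The distinct values are {0, 1, 4, 9, 13, 16, 25, 28}; there are 8 of them.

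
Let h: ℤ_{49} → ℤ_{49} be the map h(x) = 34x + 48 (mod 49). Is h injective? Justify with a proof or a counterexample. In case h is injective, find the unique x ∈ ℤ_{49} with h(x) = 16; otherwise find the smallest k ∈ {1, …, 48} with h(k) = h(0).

Suppose h(a) = h(b) in ℤ_{49}. Then 34a + 48 ≡ 34b + 48 (mod 49), thus 34(a − b) ≡ 0 (mod 49).
Since gcd(34, 49) = 1, 34 is invertible modulo 49, so a − b ≡ 0 (mod 49), i.e. a = b.
Thus h is injective.
We now compute 34⁻¹ mod 49 explicitly. Euclid's algorithm: 49 = 1·34 + 15, 34 = 2·15 + 4, 15 = 3·4 + 3, 4 = 1·3 + 1; back-substituting gives 1 = 13·34 − 9·49, so 34⁻¹ ≡ 13 (mod 49).
Since h is injective, we compute h⁻¹(16): solve 34x + 48 ≡ 16 (mod 49), i.e. 34x ≡ 17 (mod 49).
Multiplying by 34⁻¹ = 13 gives x ≡ 13·17 = 221 = 4·49 + 25 ≡ 25 (mod 49).
Check: h(25) = 34·25 + 48 = 898 = 18·49 + 16 ≡ 16 (mod 49).

25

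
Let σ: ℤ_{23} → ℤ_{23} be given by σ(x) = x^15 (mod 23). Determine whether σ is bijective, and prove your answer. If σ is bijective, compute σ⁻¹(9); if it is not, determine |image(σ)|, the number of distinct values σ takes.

Since 23 is prime, the nonzero elements of ℤ_{23} form a cyclic group of order 22.
As gcd(15, 22) = 1, raising to the 15th power is a bijection on this group: if s^15 ≡ t^15 then (st^{−1})^15 = 1, and the only element of order dividing gcd(15, 22) = 1 is 1, so s = t.
With σ(0) = 0 this makes σ injective on all of ℤ_{23}, hence bijective (finite equal-size domain and codomain). In particular σ is bijective.
Since σ is bijective, we find the preimage of 9. The inverse of x ↦ x^15 on (ℤ_{23})^× is x ↦ x^3, because 15·3 = 45 = 2·22 + 1 ≡ 1 (mod 22) and x^{22} = 1 for x ≠ 0 (Fermat). So σ⁻¹(9) = 9^3 mod 23.
Repeated squaring mod 23: 9^1 ≡ 9, 9^2 ≡ 9² = 81 ≡ 12. Since 3 = 2 + 1, 9^3 ≡ 12·9: 12·9 = 108 ≡ 16. So 9^3 ≡ 16 (mod 23).
Hence σ⁻¹(9) = 16.

16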